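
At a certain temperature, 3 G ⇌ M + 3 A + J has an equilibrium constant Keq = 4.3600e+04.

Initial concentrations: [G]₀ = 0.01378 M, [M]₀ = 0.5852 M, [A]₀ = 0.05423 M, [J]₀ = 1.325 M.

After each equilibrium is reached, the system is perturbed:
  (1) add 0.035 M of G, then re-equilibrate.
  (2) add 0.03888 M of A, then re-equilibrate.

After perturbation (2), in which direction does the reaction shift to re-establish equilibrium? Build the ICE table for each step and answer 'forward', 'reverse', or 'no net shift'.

Q₀ = 47.26 vs Keq = 4.3600e+04 ⇒ Q<K, forward
Step 1:
                    G           M           A           J
  Initial     0.01378      0.5852     0.05423       1.325
  Change     -0.01204    0.004015     0.01204    0.004015
  Equil      0.001736      0.5892     0.06627       1.329
  solve Keq expr → x = 0.004015; check Q = 4.3600e+04
Then add 0.035 M of G.
Step 2:
                    G           M           A           J
  Initial     0.03674      0.5892     0.06627       1.329
  Change     -0.03408     0.01136     0.03408     0.01136
  Equil      0.002652      0.6006      0.1004        1.34
  solve Keq expr → x = 0.01136; check Q = 4.3600e+04
Then add 0.03888 M of A.
Step 3:
                    G           M           A           J
  Initial    0.002652      0.6006      0.1392        1.34
  Change        0.001 -3.3340e-04      -0.001 -3.3340e-04
  Equil      0.003653      0.6002      0.1382        1.34
  solve Keq expr → x = -3.3340e-04; check Q = 4.3600e+04

Direction: reverse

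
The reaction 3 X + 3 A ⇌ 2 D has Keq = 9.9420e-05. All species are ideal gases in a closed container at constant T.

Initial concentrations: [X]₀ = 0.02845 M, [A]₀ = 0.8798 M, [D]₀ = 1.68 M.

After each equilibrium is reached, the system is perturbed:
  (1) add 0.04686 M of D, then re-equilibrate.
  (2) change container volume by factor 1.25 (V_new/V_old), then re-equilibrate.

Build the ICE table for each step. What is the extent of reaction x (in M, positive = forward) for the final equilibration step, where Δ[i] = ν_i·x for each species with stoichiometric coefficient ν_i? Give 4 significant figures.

Q₀ = 1.7998e+05 vs Keq = 9.9420e-05 ⇒ Q>K, reverse
Step 1:
                   X          A          D
  I          0.02845     0.8798       1.68
  C            2.239      2.239     -1.493
  E            2.267      3.119     0.1875
  solve Keq expr → x = -0.7463; check Q = 9.9420e-05
Then add 0.04686 M of D.
Step 2:
                   X          A          D
  I            2.267      3.119     0.2343
  C          0.05294    0.05294   -0.03529
  E             2.32      3.172      0.199
  solve Keq expr → x = -0.01765; check Q = 9.9420e-05
Then change container volume by factor 1.25 (V_new/V_old).
Step 3:
                   X          A          D
  I            1.856      2.537     0.1592
  C          0.07042    0.07042   -0.04695
  E            1.927      2.608     0.1123
  solve Keq expr → x = -0.02347; check Q = 9.9420e-05

x = -0.02347 M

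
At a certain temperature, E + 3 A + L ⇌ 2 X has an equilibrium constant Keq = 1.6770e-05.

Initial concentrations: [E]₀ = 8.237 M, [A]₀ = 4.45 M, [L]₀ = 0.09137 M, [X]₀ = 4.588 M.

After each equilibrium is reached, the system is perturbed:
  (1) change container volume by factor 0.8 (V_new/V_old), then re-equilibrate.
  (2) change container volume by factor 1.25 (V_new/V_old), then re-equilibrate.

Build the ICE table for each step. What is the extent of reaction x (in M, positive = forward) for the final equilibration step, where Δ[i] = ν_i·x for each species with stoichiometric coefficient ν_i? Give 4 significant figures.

Q₀ = 0.3174 vs Keq = 1.6770e-05 ⇒ Q>K, reverse
Step 1:
                    E           A           L           X
  init          8.237        4.45     0.09137       4.588
  Δ             1.979       5.936       1.979      -3.958
  eq            10.22       10.39        2.07      0.6304
  solve Keq expr → x = -1.979; check Q = 1.6770e-05
Then change container volume by factor 0.8 (V_new/V_old).
Step 2:
                    E           A           L           X
  init          12.77       12.98       2.588       0.788
  Δ           -0.1193     -0.3579     -0.1193      0.2386
  eq            12.65       12.63       2.468       1.027
  solve Keq expr → x = 0.1193; check Q = 1.6770e-05
Then change container volume by factor 1.25 (V_new/V_old).
Step 3:
                    E           A           L           X
  init          10.12        10.1       1.975      0.8213
  Δ           0.09543      0.2863     0.09543     -0.1909
  eq            10.22       10.39        2.07      0.6304
  solve Keq expr → x = -0.09543; check Q = 1.6770e-05

x = -0.09543 M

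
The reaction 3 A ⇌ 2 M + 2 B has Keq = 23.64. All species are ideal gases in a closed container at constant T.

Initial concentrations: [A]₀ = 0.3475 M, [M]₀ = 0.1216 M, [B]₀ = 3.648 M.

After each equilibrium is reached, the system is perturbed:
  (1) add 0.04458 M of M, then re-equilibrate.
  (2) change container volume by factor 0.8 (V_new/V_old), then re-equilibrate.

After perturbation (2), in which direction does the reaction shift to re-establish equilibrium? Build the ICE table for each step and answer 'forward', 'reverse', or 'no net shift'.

Direction: reverse

Q₀ = 4.689 vs Keq = 23.64 ⇒ Q<K, forward
Step 1:
                    A           M           B
  Initial      0.3475      0.1216       3.648
  Change     -0.08397     0.05598     0.05598
  Equil        0.2635      0.1776       3.704
  solve Keq expr → x = 0.02799; check Q = 23.64
Then add 0.04458 M of M.
Step 2:
                    A           M           B
  Initial      0.2635      0.2222       3.704
  Change      0.02564    -0.01709    -0.01709
  Equil        0.2892      0.2051       3.687
  solve Keq expr → x = -0.008547; check Q = 23.64
Then change container volume by factor 0.8 (V_new/V_old).
Step 3:
                    A           M           B
  Initial      0.3615      0.2563       4.609
  Change      0.01626    -0.01084    -0.01084
  Equil        0.3777      0.2455       4.598
  solve Keq expr → x = -0.00542; check Q = 23.64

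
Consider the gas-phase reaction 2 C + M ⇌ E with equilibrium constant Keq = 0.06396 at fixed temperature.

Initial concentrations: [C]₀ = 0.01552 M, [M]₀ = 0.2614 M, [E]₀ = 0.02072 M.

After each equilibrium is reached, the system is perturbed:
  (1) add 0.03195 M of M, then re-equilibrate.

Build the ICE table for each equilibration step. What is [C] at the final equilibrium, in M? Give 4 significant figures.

Q₀ = 329.1 vs Keq = 0.06396 ⇒ Q>K, reverse
Step 1:
                    C           M           E
  init        0.01552      0.2614     0.02072
  Δ           0.04132     0.02066    -0.02066
  eq          0.05684      0.2821  5.8293e-05
  solve Keq expr → x = -0.02066; check Q = 0.06396
Then add 0.03195 M of M.
Step 2:
                    C           M           E
  init        0.05684       0.314  5.8293e-05
  Δ       -1.3143e-05 -6.5716e-06  6.5716e-06
  eq          0.05683       0.314  6.4864e-05
  solve Keq expr → x = 6.5716e-06; check Q = 0.06396

[C]_eq = 0.05683 M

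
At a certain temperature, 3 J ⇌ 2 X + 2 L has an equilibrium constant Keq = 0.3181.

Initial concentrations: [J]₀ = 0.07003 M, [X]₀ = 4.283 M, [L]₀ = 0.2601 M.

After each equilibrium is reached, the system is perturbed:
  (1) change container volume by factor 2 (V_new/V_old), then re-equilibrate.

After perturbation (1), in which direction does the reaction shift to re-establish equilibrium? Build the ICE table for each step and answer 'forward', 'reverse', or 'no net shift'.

Q₀ = 3613 vs Keq = 0.3181 ⇒ Q>K, reverse
Step 1:
                    J           X           L
  init        0.07003       4.283      0.2601
  Δ            0.3362     -0.2241     -0.2241
  eq           0.4062       4.059     0.03598
  solve Keq expr → x = -0.1121; check Q = 0.3181
Then change container volume by factor 2 (V_new/V_old).
Step 2:
                    J           X           L
  init         0.2031       2.029     0.01799
  Δ          -0.00866    0.005774    0.005774
  eq           0.1944       2.035     0.02376
  solve Keq expr → x = 0.002887; check Q = 0.3181

Direction: forward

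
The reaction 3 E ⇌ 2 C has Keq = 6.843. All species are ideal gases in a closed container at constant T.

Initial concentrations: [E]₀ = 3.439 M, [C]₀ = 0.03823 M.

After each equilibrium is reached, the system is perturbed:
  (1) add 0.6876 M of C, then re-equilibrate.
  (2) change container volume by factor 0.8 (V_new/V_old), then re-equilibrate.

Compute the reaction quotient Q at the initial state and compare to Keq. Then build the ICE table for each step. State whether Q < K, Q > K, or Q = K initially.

Q₀ = 3.5935e-05 vs Keq = 6.843 ⇒ Q<K, forward
Step 1:
                   E          C
  init         3.439    0.03823
  Δ           -2.657      1.771
  eq          0.7821      1.809
  solve Keq expr → x = 0.8856; check Q = 6.843
Then add 0.6876 M of C.
Step 2:
                   E          C
  init        0.7821      2.497
  Δ           0.1596    -0.1064
  eq          0.9417      2.391
  solve Keq expr → x = -0.0532; check Q = 6.843
Then change container volume by factor 0.8 (V_new/V_old).
Step 3:
                   E          C
  init         1.177      2.988
  Δ         -0.07261    0.04841
  eq           1.105      3.037
  solve Keq expr → x = 0.0242; check Q = 6.843

Q₀ = 3.5935e-05; Q < K (proceeds forward)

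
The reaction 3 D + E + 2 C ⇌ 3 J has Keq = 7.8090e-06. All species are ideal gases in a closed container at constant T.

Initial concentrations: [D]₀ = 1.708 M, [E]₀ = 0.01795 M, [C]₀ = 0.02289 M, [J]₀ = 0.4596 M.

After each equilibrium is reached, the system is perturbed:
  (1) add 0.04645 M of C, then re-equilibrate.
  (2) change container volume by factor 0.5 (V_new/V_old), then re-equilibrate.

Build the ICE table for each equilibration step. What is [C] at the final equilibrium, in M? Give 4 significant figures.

Q₀ = 2072 vs Keq = 7.8090e-06 ⇒ Q>K, reverse
Step 1:
                    D           E           C           J
  init          1.708     0.01795     0.02289      0.4596
  Δ            0.4485      0.1495       0.299     -0.4485
  eq            2.157      0.1675      0.3219     0.01108
  solve Keq expr → x = -0.1495; check Q = 7.8090e-06
Then add 0.04645 M of C.
Step 2:
                    D           E           C           J
  init          2.157      0.1675      0.3684     0.01108
  Δ         -0.001013 -3.3760e-04 -6.7520e-04    0.001013
  eq            2.156      0.1671      0.3677     0.01209
  solve Keq expr → x = 3.3760e-04; check Q = 7.8090e-06
Then change container volume by factor 0.5 (V_new/V_old).
Step 3:
                    D           E           C           J
  init          4.311      0.3342      0.7354     0.02418
  Δ          -0.02289    -0.00763    -0.01526     0.02289
  eq            4.288      0.3266      0.7201     0.04707
  solve Keq expr → x = 0.00763; check Q = 7.8090e-06

[C]_eq = 0.7201 M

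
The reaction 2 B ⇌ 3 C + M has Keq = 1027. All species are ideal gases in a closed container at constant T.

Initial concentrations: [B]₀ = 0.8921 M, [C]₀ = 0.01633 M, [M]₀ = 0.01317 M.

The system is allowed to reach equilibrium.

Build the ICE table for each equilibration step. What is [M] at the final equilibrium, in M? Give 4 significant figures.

[M]_eq = 0.4437 M

Q₀ = 7.2064e-08 vs Keq = 1027 ⇒ Q<K, forward
Step 1:
                  B         C         M
  I          0.8921   0.01633   0.01317
  C          -0.861     1.292    0.4305
  E         0.03109     1.308    0.4437
  solve Keq expr → x = 0.4305; check Q = 1027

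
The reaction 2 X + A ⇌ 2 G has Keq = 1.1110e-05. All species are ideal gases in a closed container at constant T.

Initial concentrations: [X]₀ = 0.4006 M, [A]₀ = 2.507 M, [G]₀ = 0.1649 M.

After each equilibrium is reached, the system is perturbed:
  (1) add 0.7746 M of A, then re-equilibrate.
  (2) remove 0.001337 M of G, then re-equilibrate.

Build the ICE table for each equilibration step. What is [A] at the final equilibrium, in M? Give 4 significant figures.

[A]_eq = 3.362 M

Q₀ = 0.06759 vs Keq = 1.1110e-05 ⇒ Q>K, reverse
Step 1:
                    X           A           G
  I            0.4006       2.507      0.1649
  C            0.1619     0.08094     -0.1619
  E            0.5625       2.588    0.003016
  solve Keq expr → x = -0.08094; check Q = 1.1110e-05
Then add 0.7746 M of A.
Step 2:
                    X           A           G
  I            0.5625       3.363    0.003016
  C       -4.1920e-04 -2.0960e-04  4.1920e-04
  E            0.5621       3.362    0.003435
  solve Keq expr → x = 2.0960e-04; check Q = 1.1110e-05
Then remove 0.001337 M of G.
Step 3:
                    X           A           G
  I            0.5621       3.362    0.002098
  C         -0.001329 -6.6427e-04    0.001329
  E            0.5607       3.362    0.003427
  solve Keq expr → x = 6.6427e-04; check Q = 1.1110e-05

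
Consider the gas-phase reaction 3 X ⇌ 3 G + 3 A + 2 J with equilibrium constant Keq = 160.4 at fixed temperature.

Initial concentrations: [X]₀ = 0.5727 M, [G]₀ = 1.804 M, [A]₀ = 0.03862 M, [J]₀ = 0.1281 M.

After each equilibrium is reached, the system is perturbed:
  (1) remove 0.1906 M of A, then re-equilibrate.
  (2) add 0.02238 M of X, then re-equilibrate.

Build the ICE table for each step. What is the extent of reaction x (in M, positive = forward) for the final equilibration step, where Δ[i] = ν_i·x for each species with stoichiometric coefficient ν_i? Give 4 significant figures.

x = 0.005429 M

Q₀ = 2.9544e-05 vs Keq = 160.4 ⇒ Q<K, forward
Step 1:
                   X          G          A          J
  Initial     0.5727      1.804    0.03862     0.1281
  Change     -0.4554     0.4554     0.4554     0.3036
  Equil       0.1173      2.259      0.494     0.4317
  solve Keq expr → x = 0.1518; check Q = 160.4
Then remove 0.1906 M of A.
Step 2:
                   X          G          A          J
  Initial     0.1173      2.259     0.3034     0.4317
  Change    -0.03339    0.03339    0.03339    0.02226
  Equil      0.08394      2.293     0.3368     0.4539
  solve Keq expr → x = 0.01113; check Q = 160.4
Then add 0.02238 M of X.
Step 3:
                   X          G          A          J
  Initial     0.1063      2.293     0.3368     0.4539
  Change    -0.01629    0.01629    0.01629    0.01086
  Equil      0.09003      2.309     0.3531     0.4648
  solve Keq expr → x = 0.005429; check Q = 160.4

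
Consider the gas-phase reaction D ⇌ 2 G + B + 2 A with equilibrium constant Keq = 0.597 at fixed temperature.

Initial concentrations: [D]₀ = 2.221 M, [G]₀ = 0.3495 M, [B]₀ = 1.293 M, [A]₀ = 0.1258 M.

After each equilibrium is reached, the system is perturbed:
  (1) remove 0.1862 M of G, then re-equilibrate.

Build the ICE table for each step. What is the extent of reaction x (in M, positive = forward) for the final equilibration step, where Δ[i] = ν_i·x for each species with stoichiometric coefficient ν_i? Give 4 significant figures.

x = 0.03828 M

Q₀ = 0.001125 vs Keq = 0.597 ⇒ Q<K, forward
Step 1:
                   D          G          B          A
  init         2.221     0.3495      1.293     0.1258
  Δ          -0.3399     0.6798     0.3399     0.6798
  eq           1.881      1.029      1.633     0.8056
  solve Keq expr → x = 0.3399; check Q = 0.597
Then remove 0.1862 M of G.
Step 2:
                   D          G          B          A
  init         1.881     0.8431      1.633     0.8056
  Δ         -0.03828    0.07655    0.03828    0.07655
  eq           1.843     0.9197      1.671     0.8822
  solve Keq expr → x = 0.03828; check Q = 0.597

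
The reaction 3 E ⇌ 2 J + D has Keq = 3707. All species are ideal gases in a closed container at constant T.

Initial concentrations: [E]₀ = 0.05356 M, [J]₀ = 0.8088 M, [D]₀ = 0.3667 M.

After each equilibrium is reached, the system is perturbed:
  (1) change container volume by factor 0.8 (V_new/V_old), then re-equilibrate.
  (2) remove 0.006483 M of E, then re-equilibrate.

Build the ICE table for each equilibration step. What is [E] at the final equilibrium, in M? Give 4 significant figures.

Q₀ = 1561 vs Keq = 3707 ⇒ Q<K, forward
Step 1:
                    E           J           D
  I           0.05356      0.8088      0.3667
  C          -0.01297    0.008646    0.004323
  E           0.04059      0.8174       0.371
  solve Keq expr → x = 0.004323; check Q = 3707
Then change container volume by factor 0.8 (V_new/V_old).
Step 2:
                    E           J           D
  I           0.05074       1.022      0.4638
  C                 0           0           0
  E           0.05074       1.022      0.4638
  solve Keq expr → x = 0; check Q = 3707
Then remove 0.006483 M of E.
Step 3:
                    E           J           D
  I           0.04426       1.022      0.4638
  C          0.006268   -0.004179   -0.002089
  E           0.05052       1.018      0.4617
  solve Keq expr → x = -0.002089; check Q = 3707

[E]_eq = 0.05052 M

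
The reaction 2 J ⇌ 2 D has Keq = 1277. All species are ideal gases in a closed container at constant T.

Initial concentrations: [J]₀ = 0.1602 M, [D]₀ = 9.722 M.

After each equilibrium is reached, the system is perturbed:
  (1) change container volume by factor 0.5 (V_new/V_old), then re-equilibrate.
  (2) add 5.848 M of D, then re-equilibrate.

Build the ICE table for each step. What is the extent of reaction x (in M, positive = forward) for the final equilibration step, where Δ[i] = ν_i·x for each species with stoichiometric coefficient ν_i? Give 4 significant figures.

Q₀ = 3683 vs Keq = 1277 ⇒ Q>K, reverse
Step 1:
                   J          D
  init        0.1602      9.722
  Δ           0.1088    -0.1088
  eq           0.269      9.613
  solve Keq expr → x = -0.05441; check Q = 1277
Then change container volume by factor 0.5 (V_new/V_old).
Step 2:
                   J          D
  init         0.538      19.23
  Δ                0          0
  eq           0.538      19.23
  solve Keq expr → x = 0; check Q = 1277
Then add 5.848 M of D.
Step 3:
                   J          D
  init         0.538      25.07
  Δ           0.1592    -0.1592
  eq          0.6972      24.92
  solve Keq expr → x = -0.0796; check Q = 1277

x = -0.0796 M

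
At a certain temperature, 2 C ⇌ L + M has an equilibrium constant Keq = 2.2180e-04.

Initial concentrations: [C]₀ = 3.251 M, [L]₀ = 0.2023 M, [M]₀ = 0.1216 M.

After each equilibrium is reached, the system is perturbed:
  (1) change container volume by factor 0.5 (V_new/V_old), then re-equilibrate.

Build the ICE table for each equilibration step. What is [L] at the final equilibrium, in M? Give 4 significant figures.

Q₀ = 0.002328 vs Keq = 2.2180e-04 ⇒ Q>K, reverse
Step 1:
                    C           L           M
  Initial       3.251      0.2023      0.1216
  Change       0.1934    -0.09669    -0.09669
  Equil         3.444      0.1056     0.02491
  solve Keq expr → x = -0.09669; check Q = 2.2180e-04
Then change container volume by factor 0.5 (V_new/V_old).
Step 2:
                    C           L           M
  Initial       6.889      0.2112     0.04983
  Change            0           0           0
  Equil         6.889      0.2112     0.04983
  solve Keq expr → x = 0; check Q = 2.2180e-04

[L]_eq = 0.2112 M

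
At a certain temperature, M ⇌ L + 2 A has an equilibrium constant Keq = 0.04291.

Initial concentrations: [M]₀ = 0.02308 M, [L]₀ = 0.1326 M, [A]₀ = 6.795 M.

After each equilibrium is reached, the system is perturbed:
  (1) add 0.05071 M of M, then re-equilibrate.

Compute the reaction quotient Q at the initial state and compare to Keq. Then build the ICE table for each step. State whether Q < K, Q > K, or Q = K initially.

Q₀ = 265.3 vs Keq = 0.04291 ⇒ Q>K, reverse
Step 1:
                  M         L         A
  Initial   0.02308    0.1326     6.795
  Change     0.1324   -0.1324   -0.2649
  Equil      0.1555 1.5650e-04      6.53
  solve Keq expr → x = -0.1324; check Q = 0.04291
Then add 0.05071 M of M.
Step 2:
                  M         L         A
  Initial    0.2062 1.5650e-04      6.53
  Change  -5.0970e-05 5.0970e-05 1.0194e-04
  Equil      0.2062 2.0747e-04      6.53
  solve Keq expr → x = 5.0970e-05; check Q = 0.04291

Q₀ = 265.3; Q > K (proceeds reverse)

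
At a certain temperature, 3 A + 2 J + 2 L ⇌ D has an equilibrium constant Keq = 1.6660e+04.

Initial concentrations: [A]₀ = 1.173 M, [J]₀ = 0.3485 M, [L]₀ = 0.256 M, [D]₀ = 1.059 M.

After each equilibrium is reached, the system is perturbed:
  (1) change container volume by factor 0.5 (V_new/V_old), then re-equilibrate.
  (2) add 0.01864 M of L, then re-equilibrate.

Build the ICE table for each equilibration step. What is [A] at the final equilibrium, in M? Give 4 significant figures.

[A]_eq = 1.595 M

Q₀ = 82.44 vs Keq = 1.6660e+04 ⇒ Q<K, forward
Step 1:
                    A           J           L           D
  I             1.173      0.3485       0.256       1.059
  C           -0.2881     -0.1921     -0.1921     0.09603
  E            0.8849      0.1564     0.06394       1.155
  solve Keq expr → x = 0.09603; check Q = 1.6660e+04
Then change container volume by factor 0.5 (V_new/V_old).
Step 2:
                    A           J           L           D
  I              1.77      0.3129      0.1279        2.31
  C            -0.151     -0.1006     -0.1006     0.05032
  E             1.619      0.2122     0.02723        2.36
  solve Keq expr → x = 0.05032; check Q = 1.6660e+04
Then add 0.01864 M of L.
Step 3:
                    A           J           L           D
  I             1.619      0.2122     0.04587        2.36
  C          -0.02363    -0.01575    -0.01575    0.007876
  E             1.595      0.1965     0.03012       2.368
  solve Keq expr → x = 0.007876; check Q = 1.6660e+04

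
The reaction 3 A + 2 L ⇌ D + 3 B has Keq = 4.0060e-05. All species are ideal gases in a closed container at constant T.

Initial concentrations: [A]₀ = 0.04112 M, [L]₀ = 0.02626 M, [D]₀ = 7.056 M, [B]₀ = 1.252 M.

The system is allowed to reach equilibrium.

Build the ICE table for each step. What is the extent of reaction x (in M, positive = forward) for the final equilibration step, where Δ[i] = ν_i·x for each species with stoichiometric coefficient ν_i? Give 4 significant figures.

Q₀ = 2.8882e+08 vs Keq = 4.0060e-05 ⇒ Q>K, reverse
Step 1:
                  A         L         D         B
  I         0.04112   0.02626     7.056     1.252
  C           1.231    0.8208   -0.4104    -1.231
  E           1.272    0.8471     6.646   0.02073
  solve Keq expr → x = -0.4104; check Q = 4.0060e-05

x = -0.4104 M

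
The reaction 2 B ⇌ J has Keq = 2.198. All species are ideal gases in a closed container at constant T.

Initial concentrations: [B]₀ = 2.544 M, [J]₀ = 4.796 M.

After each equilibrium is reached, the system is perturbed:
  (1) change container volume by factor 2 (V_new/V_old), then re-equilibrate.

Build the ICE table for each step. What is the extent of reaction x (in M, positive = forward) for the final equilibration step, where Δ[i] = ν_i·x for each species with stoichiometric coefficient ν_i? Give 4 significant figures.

Q₀ = 0.741 vs Keq = 2.198 ⇒ Q<K, forward
Step 1:
                    B           J
  Initial       2.544       4.796
  Change      -0.9923      0.4962
  Equil         1.552       5.292
  solve Keq expr → x = 0.4962; check Q = 2.198
Then change container volume by factor 2 (V_new/V_old).
Step 2:
                    B           J
  Initial      0.7758       2.646
  Change       0.2908     -0.1454
  Equil         1.067       2.501
  solve Keq expr → x = -0.1454; check Q = 2.198

x = -0.1454 M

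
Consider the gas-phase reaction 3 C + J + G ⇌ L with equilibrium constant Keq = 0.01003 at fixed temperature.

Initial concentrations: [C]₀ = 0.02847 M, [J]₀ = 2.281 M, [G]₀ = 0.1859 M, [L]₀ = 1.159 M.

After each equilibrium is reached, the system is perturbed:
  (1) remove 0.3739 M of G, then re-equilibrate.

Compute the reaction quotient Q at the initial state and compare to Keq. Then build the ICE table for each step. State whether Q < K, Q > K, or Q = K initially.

Q₀ = 1.1844e+05; Q > K (proceeds reverse)

Q₀ = 1.1844e+05 vs Keq = 0.01003 ⇒ Q>K, reverse
Step 1:
                  C         J         G         L
  init      0.02847     2.281    0.1859     1.159
  Δ           2.325     0.775     0.775    -0.775
  eq          2.354     3.056    0.9609     0.384
  solve Keq expr → x = -0.775; check Q = 0.01003
Then remove 0.3739 M of G.
Step 2:
                  C         J         G         L
  init        2.354     3.056     0.587     0.384
  Δ          0.1747   0.05824   0.05824  -0.05824
  eq          2.528     3.114    0.6453    0.3257
  solve Keq expr → x = -0.05824; check Q = 0.01003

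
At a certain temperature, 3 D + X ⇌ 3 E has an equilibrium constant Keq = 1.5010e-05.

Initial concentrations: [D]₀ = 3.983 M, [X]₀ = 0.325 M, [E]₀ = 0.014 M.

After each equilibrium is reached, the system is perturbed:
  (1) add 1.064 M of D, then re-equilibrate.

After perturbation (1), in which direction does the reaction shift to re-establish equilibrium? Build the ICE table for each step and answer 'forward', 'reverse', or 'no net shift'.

Direction: forward

Q₀ = 1.3362e-07 vs Keq = 1.5010e-05 ⇒ Q<K, forward
Step 1:
                  D         X         E
  Initial     3.983     0.325     0.014
  Change   -0.05148  -0.01716   0.05148
  Equil       3.932    0.3078   0.06548
  solve Keq expr → x = 0.01716; check Q = 1.5010e-05
Then add 1.064 M of D.
Step 2:
                  D         X         E
  Initial     4.996    0.3078   0.06548
  Change   -0.01693 -0.005643   0.01693
  Equil       4.979    0.3022   0.08241
  solve Keq expr → x = 0.005643; check Q = 1.5010e-05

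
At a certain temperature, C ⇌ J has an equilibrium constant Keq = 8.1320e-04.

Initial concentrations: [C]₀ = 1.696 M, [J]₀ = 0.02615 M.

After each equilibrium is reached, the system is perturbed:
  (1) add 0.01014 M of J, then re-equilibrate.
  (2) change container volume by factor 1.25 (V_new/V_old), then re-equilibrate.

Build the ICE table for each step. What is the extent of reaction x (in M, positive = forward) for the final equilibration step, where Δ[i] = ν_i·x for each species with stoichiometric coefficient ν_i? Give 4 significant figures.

x = 0 M

Q₀ = 0.01542 vs Keq = 8.1320e-04 ⇒ Q>K, reverse
Step 1:
                   C          J
  I            1.696    0.02615
  C          0.02475   -0.02475
  E            1.721   0.001399
  solve Keq expr → x = -0.02475; check Q = 8.1320e-04
Then add 0.01014 M of J.
Step 2:
                   C          J
  I            1.721    0.01154
  C          0.01013   -0.01013
  E            1.731   0.001408
  solve Keq expr → x = -0.01013; check Q = 8.1320e-04
Then change container volume by factor 1.25 (V_new/V_old).
Step 3:
                   C          J
  I            1.385   0.001126
  C                0          0
  E            1.385   0.001126
  solve Keq expr → x = 0; check Q = 8.1320e-04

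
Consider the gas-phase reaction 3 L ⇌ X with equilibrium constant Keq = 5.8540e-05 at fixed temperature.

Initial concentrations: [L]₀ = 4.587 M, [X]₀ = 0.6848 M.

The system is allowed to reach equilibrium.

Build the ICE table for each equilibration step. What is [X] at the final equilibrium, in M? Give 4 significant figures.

[X]_eq = 0.01676 M

Q₀ = 0.007095 vs Keq = 5.8540e-05 ⇒ Q>K, reverse
Step 1:
                    L           X
  init          4.587      0.6848
  Δ             2.004      -0.668
  eq            6.591     0.01676
  solve Keq expr → x = -0.668; check Q = 5.8540e-05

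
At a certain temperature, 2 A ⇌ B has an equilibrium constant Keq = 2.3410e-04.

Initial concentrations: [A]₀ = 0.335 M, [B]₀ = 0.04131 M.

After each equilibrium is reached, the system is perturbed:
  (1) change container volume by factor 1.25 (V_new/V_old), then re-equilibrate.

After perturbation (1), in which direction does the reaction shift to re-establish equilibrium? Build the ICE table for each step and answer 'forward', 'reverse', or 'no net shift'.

Q₀ = 0.3681 vs Keq = 2.3410e-04 ⇒ Q>K, reverse
Step 1:
                   A          B
  init         0.335    0.04131
  Δ          0.08254   -0.04127
  eq          0.4175 4.0813e-05
  solve Keq expr → x = -0.04127; check Q = 2.3410e-04
Then change container volume by factor 1.25 (V_new/V_old).
Step 2:
                   A          B
  init         0.334 3.2650e-05
  Δ       1.3056e-05 -6.5280e-06
  eq           0.334 2.6122e-05
  solve Keq expr → x = -6.5280e-06; check Q = 2.3410e-04

Direction: reverse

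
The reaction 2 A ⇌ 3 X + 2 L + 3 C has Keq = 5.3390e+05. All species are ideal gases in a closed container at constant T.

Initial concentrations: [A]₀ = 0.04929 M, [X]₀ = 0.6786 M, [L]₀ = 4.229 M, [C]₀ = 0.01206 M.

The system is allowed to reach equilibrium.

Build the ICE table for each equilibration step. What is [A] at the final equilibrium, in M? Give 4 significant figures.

[A]_eq = 9.6120e-05 M

Q₀ = 0.004035 vs Keq = 5.3390e+05 ⇒ Q<K, forward
Step 1:
                   A          X          L          C
  I          0.04929     0.6786      4.229    0.01206
  C         -0.04919    0.07379    0.04919    0.07379
  E       9.6120e-05     0.7524      4.278    0.08585
  solve Keq expr → x = 0.0246; check Q = 5.3390e+05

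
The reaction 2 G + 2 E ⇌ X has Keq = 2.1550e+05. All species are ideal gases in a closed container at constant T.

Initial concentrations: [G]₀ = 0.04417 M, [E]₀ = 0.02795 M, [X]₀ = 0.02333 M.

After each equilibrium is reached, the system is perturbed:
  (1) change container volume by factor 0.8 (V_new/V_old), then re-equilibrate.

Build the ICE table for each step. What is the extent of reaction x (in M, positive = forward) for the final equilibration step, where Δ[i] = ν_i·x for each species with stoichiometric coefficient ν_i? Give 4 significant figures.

x = 0.001611 M

Q₀ = 1.5307e+04 vs Keq = 2.1550e+05 ⇒ Q<K, forward
Step 1:
                    G           E           X
  Initial     0.04417     0.02795     0.02333
  Change     -0.01499    -0.01499    0.007495
  Equil       0.02918     0.01296     0.03082
  solve Keq expr → x = 0.007495; check Q = 2.1550e+05
Then change container volume by factor 0.8 (V_new/V_old).
Step 2:
                    G           E           X
  Initial     0.03648      0.0162     0.03853
  Change    -0.003222   -0.003222    0.001611
  Equil       0.03325     0.01298     0.04014
  solve Keq expr → x = 0.001611; check Q = 2.1550e+05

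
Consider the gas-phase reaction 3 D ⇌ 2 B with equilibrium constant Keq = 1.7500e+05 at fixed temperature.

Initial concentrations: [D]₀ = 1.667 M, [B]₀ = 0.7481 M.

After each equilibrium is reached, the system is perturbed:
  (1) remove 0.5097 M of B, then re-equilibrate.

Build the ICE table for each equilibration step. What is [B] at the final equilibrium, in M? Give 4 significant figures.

[B]_eq = 1.335 M

Q₀ = 0.1208 vs Keq = 1.7500e+05 ⇒ Q<K, forward
Step 1:
                   D          B
  init         1.667     0.7481
  Δ            -1.64      1.093
  eq         0.02686      1.842
  solve Keq expr → x = 0.5467; check Q = 1.7500e+05
Then remove 0.5097 M of B.
Step 2:
                   D          B
  init       0.02686      1.332
  Δ        -0.005181   0.003454
  eq         0.02168      1.335
  solve Keq expr → x = 0.001727; check Q = 1.7500e+05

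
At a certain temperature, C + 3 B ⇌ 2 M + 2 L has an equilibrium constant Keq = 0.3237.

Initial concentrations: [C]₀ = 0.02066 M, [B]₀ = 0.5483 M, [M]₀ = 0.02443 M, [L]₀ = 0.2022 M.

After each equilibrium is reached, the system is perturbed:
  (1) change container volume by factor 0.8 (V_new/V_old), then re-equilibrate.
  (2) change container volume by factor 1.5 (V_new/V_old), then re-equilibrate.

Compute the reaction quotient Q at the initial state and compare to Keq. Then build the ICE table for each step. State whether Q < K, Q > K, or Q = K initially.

Q₀ = 0.007165; Q < K (proceeds forward)

Q₀ = 0.007165 vs Keq = 0.3237 ⇒ Q<K, forward
Step 1:
                    C           B           M           L
  Initial     0.02066      0.5483     0.02443      0.2022
  Change     -0.01624    -0.04872     0.03248     0.03248
  Equil       0.00442      0.4996     0.05691      0.2347
  solve Keq expr → x = 0.01624; check Q = 0.3237
Then change container volume by factor 0.8 (V_new/V_old).
Step 2:
                    C           B           M           L
  Initial    0.005525      0.6245     0.07114      0.2934
  Change            0           0           0           0
  Equil      0.005525      0.6245     0.07114      0.2934
  solve Keq expr → x = 0; check Q = 0.3237
Then change container volume by factor 1.5 (V_new/V_old).
Step 3:
                    C           B           M           L
  Initial    0.003683      0.4163     0.04743      0.1956
  Change            0           0           0           0
  Equil      0.003683      0.4163     0.04743      0.1956
  solve Keq expr → x = 0; check Q = 0.3237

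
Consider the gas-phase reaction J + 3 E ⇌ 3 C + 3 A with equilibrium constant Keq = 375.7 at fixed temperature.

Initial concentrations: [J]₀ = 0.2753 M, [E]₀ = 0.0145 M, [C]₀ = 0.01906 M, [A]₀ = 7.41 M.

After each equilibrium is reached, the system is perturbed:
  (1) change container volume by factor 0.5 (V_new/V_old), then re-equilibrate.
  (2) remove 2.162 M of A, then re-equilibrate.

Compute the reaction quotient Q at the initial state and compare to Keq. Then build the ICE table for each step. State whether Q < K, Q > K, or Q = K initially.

Q₀ = 3357; Q > K (proceeds reverse)

Q₀ = 3357 vs Keq = 375.7 ⇒ Q>K, reverse
Step 1:
                   J          E          C          A
  I           0.2753     0.0145    0.01906       7.41
  C         0.002006   0.006019  -0.006019  -0.006019
  E           0.2773    0.02052    0.01304      7.404
  solve Keq expr → x = -0.002006; check Q = 375.7
Then change container volume by factor 0.5 (V_new/V_old).
Step 2:
                   J          E          C          A
  I           0.5546    0.04104    0.02608      14.81
  C         0.002289   0.006867  -0.006867  -0.006867
  E           0.5569    0.04791    0.01921       14.8
  solve Keq expr → x = -0.002289; check Q = 375.7
Then remove 2.162 M of A.
Step 3:
                   J          E          C          A
  I           0.5569    0.04791    0.01921      12.64
  C       -7.4243e-04  -0.002227   0.002227   0.002227
  E           0.5562    0.04568    0.02144      12.64
  solve Keq expr → x = 7.4243e-04; check Q = 375.7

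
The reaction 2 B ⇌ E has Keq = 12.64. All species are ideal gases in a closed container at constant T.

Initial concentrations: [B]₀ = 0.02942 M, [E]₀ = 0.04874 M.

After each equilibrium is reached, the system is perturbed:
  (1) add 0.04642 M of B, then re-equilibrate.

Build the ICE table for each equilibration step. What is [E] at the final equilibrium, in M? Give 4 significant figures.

Q₀ = 56.31 vs Keq = 12.64 ⇒ Q>K, reverse
Step 1:
                  B         E
  I         0.02942   0.04874
  C         0.02436  -0.01218
  E         0.05378   0.03656
  solve Keq expr → x = -0.01218; check Q = 12.64
Then add 0.04642 M of B.
Step 2:
                  B         E
  I          0.1002   0.03656
  C        -0.03485   0.01742
  E         0.06535   0.05398
  solve Keq expr → x = 0.01742; check Q = 12.64

[E]_eq = 0.05398 M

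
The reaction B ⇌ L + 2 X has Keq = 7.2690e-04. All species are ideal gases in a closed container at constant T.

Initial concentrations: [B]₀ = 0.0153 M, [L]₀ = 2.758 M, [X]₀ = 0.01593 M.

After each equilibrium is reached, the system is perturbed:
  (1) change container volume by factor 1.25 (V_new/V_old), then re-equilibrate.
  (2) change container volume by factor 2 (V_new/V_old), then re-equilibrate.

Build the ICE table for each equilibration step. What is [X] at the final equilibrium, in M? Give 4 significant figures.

Q₀ = 0.04574 vs Keq = 7.2690e-04 ⇒ Q>K, reverse
Step 1:
                  B         L         X
  Initial    0.0153     2.758   0.01593
  Change   0.006758 -0.006758  -0.01352
  Equil     0.02206     2.751  0.002414
  solve Keq expr → x = -0.006758; check Q = 7.2690e-04
Then change container volume by factor 1.25 (V_new/V_old).
Step 2:
                  B         L         X
  Initial   0.01765     2.201  0.001931
  Change  -2.3334e-04 2.3334e-04 4.6668e-04
  Equil     0.01741     2.201  0.002398
  solve Keq expr → x = 2.3334e-04; check Q = 7.2690e-04
Then change container volume by factor 2 (V_new/V_old).
Step 3:
                  B         L         X
  Initial  0.008707     1.101  0.001199
  Change  -5.6000e-04 5.6000e-04   0.00112
  Equil    0.008147     1.101  0.002319
  solve Keq expr → x = 5.6000e-04; check Q = 7.2690e-04

[X]_eq = 0.002319 M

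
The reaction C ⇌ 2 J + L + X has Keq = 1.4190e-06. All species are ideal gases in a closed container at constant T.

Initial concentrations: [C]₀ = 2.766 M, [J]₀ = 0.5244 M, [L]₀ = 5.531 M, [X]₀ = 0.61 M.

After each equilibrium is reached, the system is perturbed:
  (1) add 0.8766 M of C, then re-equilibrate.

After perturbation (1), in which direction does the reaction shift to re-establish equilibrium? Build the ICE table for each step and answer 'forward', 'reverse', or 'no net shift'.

Direction: forward

Q₀ = 0.3354 vs Keq = 1.4190e-06 ⇒ Q>K, reverse
Step 1:
                   C          J          L          X
  I            2.766     0.5244      5.531       0.61
  C           0.2614    -0.5229    -0.2614    -0.2614
  E            3.027   0.001529       5.27     0.3486
  solve Keq expr → x = -0.2614; check Q = 1.4190e-06
Then add 0.8766 M of C.
Step 2:
                   C          J          L          X
  I            3.904   0.001529       5.27     0.3486
  C       -1.0353e-04 2.0705e-04 1.0353e-04 1.0353e-04
  E            3.904   0.001736       5.27     0.3487
  solve Keq expr → x = 1.0353e-04; check Q = 1.4190e-06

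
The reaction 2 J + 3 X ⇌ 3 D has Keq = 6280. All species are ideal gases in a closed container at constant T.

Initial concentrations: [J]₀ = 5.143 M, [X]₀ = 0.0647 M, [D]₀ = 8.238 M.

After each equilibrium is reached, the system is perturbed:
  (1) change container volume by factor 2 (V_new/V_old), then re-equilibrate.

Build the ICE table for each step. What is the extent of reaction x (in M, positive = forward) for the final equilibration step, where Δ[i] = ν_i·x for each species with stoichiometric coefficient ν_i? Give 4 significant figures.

x = -0.01376 M

Q₀ = 7.8040e+04 vs Keq = 6280 ⇒ Q>K, reverse
Step 1:
                    J           X           D
  Initial       5.143      0.0647       8.238
  Change      0.05507     0.08261    -0.08261
  Equil         5.198      0.1473       8.155
  solve Keq expr → x = -0.02754; check Q = 6280
Then change container volume by factor 2 (V_new/V_old).
Step 2:
                    J           X           D
  Initial       2.599     0.07365       4.078
  Change      0.02751     0.04127    -0.04127
  Equil         2.627      0.1149       4.036
  solve Keq expr → x = -0.01376; check Q = 6280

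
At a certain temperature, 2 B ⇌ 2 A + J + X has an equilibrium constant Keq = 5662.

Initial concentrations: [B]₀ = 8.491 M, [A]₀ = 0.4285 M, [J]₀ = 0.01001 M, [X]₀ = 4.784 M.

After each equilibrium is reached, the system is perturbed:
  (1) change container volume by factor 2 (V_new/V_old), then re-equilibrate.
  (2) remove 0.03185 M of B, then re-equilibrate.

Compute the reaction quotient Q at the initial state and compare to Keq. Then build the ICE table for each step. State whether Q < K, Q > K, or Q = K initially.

Q₀ = 1.2196e-04; Q < K (proceeds forward)

Q₀ = 1.2196e-04 vs Keq = 5662 ⇒ Q<K, forward
Step 1:
                    B           A           J           X
  init          8.491      0.4285     0.01001       4.784
  Δ            -7.847       7.847       3.924       3.924
  eq           0.6437       8.276       3.934       8.708
  solve Keq expr → x = 3.924; check Q = 5662
Then change container volume by factor 2 (V_new/V_old).
Step 2:
                    B           A           J           X
  init         0.3218       4.138       1.967       4.354
  Δ           -0.1504      0.1504     0.07522     0.07522
  eq           0.1714       4.288       2.042       4.429
  solve Keq expr → x = 0.07522; check Q = 5662
Then remove 0.03185 M of B.
Step 3:
                    B           A           J           X
  init         0.1395       4.288       2.042       4.429
  Δ           0.02975    -0.02975    -0.01488    -0.01488
  eq           0.1693       4.259       2.027       4.414
  solve Keq expr → x = -0.01488; check Q = 5662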